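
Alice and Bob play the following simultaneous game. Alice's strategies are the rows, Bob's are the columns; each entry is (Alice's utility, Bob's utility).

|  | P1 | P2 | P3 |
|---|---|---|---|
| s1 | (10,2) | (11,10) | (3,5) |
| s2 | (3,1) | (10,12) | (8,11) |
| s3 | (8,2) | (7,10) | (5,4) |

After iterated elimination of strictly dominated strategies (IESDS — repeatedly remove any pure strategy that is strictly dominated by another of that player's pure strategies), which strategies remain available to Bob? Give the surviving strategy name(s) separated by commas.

For Bob, P2 strictly dominates P1 on the remaining rows (s1: 10>2, s2: 12>1, s3: 10>2); eliminate P1.
Row s3 is eliminated: s2 beats it against every remaining column (P2: 10>7, P3: 8>5).
Bob's strategy P3 is strictly dominated by P2 (s1: 10>5, s2: 12>11) and is removed.
Row s2 is eliminated: s1 beats it against every remaining column (P2: 11>10).
Among the remaining strategies, none is strictly dominated by another pure strategy of the same player, so the elimination stops.
Surviving strategies — Alice: {s1}; Bob: {P2}.

P2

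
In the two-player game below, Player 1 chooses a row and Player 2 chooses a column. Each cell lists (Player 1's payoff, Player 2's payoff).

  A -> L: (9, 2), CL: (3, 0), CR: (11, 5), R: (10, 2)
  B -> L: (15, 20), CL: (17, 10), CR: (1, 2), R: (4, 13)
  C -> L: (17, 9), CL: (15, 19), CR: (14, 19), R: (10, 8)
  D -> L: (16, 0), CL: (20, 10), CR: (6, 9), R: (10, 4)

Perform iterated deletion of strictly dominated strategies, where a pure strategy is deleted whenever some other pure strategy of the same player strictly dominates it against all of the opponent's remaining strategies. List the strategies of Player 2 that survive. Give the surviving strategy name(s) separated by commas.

CL, CR

Player 1's strategy B is strictly dominated by D (L: 16>15, CL: 20>17, CR: 6>1, R: 10>4) and is removed.
Column L is eliminated: CR beats it against every remaining row (A: 5>2, C: 19>9, D: 9>0).
Column R is eliminated: CR beats it against every remaining row (A: 5>2, C: 19>8, D: 9>4).
For Player 1, C strictly dominates A on the remaining columns (CL: 15>3, CR: 14>11); eliminate A.
Among the remaining strategies, none is strictly dominated by another pure strategy of the same player, so the elimination stops.
Surviving strategies — Player 1: {C, D}; Player 2: {CL, CR}.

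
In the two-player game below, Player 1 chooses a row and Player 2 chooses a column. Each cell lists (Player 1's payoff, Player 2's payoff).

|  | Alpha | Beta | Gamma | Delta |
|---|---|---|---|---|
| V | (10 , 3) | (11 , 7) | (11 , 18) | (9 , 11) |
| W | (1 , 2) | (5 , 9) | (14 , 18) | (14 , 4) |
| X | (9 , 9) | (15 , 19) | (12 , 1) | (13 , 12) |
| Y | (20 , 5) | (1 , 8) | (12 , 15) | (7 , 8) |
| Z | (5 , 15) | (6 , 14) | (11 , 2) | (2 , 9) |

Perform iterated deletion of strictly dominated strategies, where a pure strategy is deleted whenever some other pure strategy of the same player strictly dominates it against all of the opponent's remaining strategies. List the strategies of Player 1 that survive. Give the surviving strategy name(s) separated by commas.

W, X

Row Z is eliminated: X beats it against every remaining column (Alpha: 9>5, Beta: 15>6, Gamma: 12>11, Delta: 13>2).
Column Alpha is eliminated: Beta beats it against every remaining row (V: 7>3, W: 9>2, X: 19>9, Y: 8>5).
Player 1's strategy V is strictly dominated by X (Beta: 15>11, Gamma: 12>11, Delta: 13>9) and is removed.
Row Y is eliminated: W beats it against every remaining column (Beta: 5>1, Gamma: 14>12, Delta: 14>7).
Player 2's strategy Delta is strictly dominated by Beta (W: 9>4, X: 19>12) and is removed.
Among the remaining strategies, none is strictly dominated by another pure strategy of the same player, so the elimination stops.
Surviving strategies — Player 1: {W, X}; Player 2: {Beta, Gamma}.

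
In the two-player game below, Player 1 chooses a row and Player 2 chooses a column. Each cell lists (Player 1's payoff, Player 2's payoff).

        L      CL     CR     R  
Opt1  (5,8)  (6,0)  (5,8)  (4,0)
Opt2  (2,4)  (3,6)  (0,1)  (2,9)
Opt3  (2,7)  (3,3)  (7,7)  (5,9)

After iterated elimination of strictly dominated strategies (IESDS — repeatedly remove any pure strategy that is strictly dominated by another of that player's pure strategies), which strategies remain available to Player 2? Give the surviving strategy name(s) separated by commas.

L, CR, R

For Player 1, Opt1 strictly dominates Opt2 on the remaining columns (L: 5>2, CL: 6>3, CR: 5>0, R: 4>2); eliminate Opt2.
For Player 2, L strictly dominates CL on the remaining rows (Opt1: 8>0, Opt3: 7>3); eliminate CL.
Among the remaining strategies, none is strictly dominated by another pure strategy of the same player, so the elimination stops.
Surviving strategies — Player 1: {Opt1, Opt3}; Player 2: {L, CR, R}.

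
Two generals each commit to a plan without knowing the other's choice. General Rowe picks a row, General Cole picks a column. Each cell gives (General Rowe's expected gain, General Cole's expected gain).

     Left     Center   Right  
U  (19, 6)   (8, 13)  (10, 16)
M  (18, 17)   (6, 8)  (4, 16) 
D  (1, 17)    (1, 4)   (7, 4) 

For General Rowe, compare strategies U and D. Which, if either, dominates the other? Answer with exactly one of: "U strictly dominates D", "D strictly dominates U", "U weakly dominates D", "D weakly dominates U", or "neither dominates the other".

U strictly dominates D

U's payoffs vs D's, by General Cole's action — Left: 19>1, Center: 8>1, Right: 10>7.
U gives a strictly higher payoff against each opponent action, so U strictly dominates D.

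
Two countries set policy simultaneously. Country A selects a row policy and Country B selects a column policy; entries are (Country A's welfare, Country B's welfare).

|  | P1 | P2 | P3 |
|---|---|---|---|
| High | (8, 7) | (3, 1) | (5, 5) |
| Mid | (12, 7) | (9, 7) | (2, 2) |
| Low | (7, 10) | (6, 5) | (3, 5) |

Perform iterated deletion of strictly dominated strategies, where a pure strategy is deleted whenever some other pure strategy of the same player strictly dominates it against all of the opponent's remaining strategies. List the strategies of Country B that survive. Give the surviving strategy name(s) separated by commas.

Column P3 is eliminated: P1 beats it against every remaining row (High: 7>5, Mid: 7>2, Low: 10>5).
Row High is eliminated: Mid beats it against every remaining column (P1: 12>8, P2: 9>3).
For Country A, Mid strictly dominates Low on the remaining columns (P1: 12>7, P2: 9>6); eliminate Low.
Among the remaining strategies, none is strictly dominated by another pure strategy of the same player, so the elimination stops.
Surviving strategies — Country A: {Mid}; Country B: {P1, P2}.

P1, P2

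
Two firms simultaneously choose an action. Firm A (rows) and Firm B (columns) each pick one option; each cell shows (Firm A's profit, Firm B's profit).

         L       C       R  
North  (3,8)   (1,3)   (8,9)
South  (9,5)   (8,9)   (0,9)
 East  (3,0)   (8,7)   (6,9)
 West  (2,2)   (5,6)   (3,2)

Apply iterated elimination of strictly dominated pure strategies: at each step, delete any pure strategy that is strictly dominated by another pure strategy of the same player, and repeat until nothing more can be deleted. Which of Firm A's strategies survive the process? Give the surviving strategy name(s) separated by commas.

Row West is eliminated: East beats it against every remaining column (L: 3>2, C: 8>5, R: 6>3).
Firm B's strategy L is strictly dominated by R (North: 9>8, South: 9>5, East: 9>0) and is removed.
Among the remaining strategies, none is strictly dominated by another pure strategy of the same player, so the elimination stops.
Surviving strategies — Firm A: {North, South, East}; Firm B: {C, R}.

North, South, East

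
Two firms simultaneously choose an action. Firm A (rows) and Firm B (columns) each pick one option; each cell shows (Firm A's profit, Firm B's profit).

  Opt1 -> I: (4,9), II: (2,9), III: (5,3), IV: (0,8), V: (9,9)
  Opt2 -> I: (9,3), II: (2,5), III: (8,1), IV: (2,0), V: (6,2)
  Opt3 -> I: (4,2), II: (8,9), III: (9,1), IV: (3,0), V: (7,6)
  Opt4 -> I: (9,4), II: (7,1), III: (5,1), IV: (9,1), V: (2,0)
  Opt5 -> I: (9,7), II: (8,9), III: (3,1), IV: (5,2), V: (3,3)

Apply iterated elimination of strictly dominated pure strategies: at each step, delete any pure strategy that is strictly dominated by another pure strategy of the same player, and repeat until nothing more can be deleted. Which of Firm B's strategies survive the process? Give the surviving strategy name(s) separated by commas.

For Firm B, I strictly dominates III on the remaining rows (Opt1: 9>3, Opt2: 3>1, Opt3: 2>1, Opt4: 4>1, Opt5: 7>1); eliminate III.
Firm B's strategy IV is strictly dominated by I (Opt1: 9>8, Opt2: 3>0, Opt3: 2>0, Opt4: 4>1, Opt5: 7>2) and is removed.
Among the remaining strategies, none is strictly dominated by another pure strategy of the same player, so the elimination stops.
Surviving strategies — Firm A: {Opt1, Opt2, Opt3, Opt4, Opt5}; Firm B: {I, II, V}.

I, II, V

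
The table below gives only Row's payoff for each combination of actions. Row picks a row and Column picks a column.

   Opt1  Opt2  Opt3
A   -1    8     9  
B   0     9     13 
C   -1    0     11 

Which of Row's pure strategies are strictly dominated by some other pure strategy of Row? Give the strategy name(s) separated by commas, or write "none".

A, C

A: dominated, since B does at least as well everywhere (Opt1: 0>-1, Opt2: 9>8, Opt3: 13>9).
B: no other strategy beats it everywhere (A at Opt1 (0>-1); C at Opt1 (0>-1)).
C is strictly dominated by B (Opt1: 0>-1, Opt2: 9>0, Opt3: 13>11).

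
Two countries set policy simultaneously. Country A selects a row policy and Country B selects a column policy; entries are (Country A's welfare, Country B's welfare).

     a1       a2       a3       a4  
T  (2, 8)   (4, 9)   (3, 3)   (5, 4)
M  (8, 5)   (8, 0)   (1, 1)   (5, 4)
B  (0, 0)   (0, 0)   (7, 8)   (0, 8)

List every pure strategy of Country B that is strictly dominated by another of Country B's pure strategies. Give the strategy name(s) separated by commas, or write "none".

a1: no other strategy beats it everywhere (a2 at M (5>0); a3 at T (8>3); a4 at T (8>4)).
a2 is not dominated — it holds its own against a1 at T (9>8); a3 at T (9>3); a4 at T (9>4).
a3: no other strategy beats it everywhere (a1 at B (8>0); a2 at M (1>0); a4 at B (8=8)).
Nothing dominates a4: a1 at B (8>0); a2 at M (4>0); a3 at T (4>3).

none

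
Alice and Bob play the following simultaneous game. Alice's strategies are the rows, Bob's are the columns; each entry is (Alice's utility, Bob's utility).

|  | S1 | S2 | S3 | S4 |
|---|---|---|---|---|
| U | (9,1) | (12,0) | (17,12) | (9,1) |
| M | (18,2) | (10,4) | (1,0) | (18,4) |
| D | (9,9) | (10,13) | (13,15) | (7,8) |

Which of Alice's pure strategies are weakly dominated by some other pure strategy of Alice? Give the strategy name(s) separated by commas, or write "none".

D

Nothing dominates U: M at S2 (12>10); D at S2 (12>10).
M is not dominated — it holds its own against U at S1 (18>9); D at S1 (18>9).
U weakly dominates D — S1: 9=9, S2: 12>10, S3: 17>13, S4: 9>7.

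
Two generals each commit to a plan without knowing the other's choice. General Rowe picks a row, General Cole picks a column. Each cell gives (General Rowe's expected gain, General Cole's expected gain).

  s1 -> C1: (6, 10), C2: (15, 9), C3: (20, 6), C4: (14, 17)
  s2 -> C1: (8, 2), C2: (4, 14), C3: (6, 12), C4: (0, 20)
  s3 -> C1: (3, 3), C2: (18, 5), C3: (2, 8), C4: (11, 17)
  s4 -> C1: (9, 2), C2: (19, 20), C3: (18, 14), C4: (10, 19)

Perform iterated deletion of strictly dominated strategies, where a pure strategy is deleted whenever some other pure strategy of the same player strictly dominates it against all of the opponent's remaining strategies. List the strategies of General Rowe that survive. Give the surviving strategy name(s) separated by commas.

General Rowe's strategy s2 is strictly dominated by s4 (C1: 9>8, C2: 19>4, C3: 18>6, C4: 10>0) and is removed.
Column C1 is eliminated: C4 beats it against every remaining row (s1: 17>10, s3: 17>3, s4: 19>2).
Column C3 is eliminated: C4 beats it against every remaining row (s1: 17>6, s3: 17>8, s4: 19>14).
Among the remaining strategies, none is strictly dominated by another pure strategy of the same player, so the elimination stops.
Surviving strategies — General Rowe: {s1, s3, s4}; General Cole: {C2, C4}.

s1, s3, s4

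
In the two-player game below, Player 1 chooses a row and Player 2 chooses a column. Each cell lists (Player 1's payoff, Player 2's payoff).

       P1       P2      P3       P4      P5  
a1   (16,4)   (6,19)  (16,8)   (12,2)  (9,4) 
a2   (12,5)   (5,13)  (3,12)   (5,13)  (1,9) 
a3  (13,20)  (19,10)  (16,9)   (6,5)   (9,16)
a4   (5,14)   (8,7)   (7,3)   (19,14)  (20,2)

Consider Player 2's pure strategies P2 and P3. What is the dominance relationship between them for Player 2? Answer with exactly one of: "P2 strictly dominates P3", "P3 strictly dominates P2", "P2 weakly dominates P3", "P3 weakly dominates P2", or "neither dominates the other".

P2's payoffs vs P3's, by Player 1's action — a1: 19>8, a2: 13>12, a3: 10>9, a4: 7>3.
P2 gives a strictly higher payoff against each choice by Player 1, so P2 strictly dominates P3.

P2 strictly dominates P3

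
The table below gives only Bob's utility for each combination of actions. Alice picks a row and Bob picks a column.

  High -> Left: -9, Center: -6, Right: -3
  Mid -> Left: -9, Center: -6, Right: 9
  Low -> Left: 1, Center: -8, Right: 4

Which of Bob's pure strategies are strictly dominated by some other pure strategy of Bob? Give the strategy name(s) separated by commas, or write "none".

Left, Center

Right strictly dominates Left — High: -3>-9, Mid: 9>-9, Low: 4>1.
Center is strictly dominated by Right (High: -3>-6, Mid: 9>-6, Low: 4>-8).
Nothing dominates Right: Left at High (-3>-9); Center at High (-3>-6).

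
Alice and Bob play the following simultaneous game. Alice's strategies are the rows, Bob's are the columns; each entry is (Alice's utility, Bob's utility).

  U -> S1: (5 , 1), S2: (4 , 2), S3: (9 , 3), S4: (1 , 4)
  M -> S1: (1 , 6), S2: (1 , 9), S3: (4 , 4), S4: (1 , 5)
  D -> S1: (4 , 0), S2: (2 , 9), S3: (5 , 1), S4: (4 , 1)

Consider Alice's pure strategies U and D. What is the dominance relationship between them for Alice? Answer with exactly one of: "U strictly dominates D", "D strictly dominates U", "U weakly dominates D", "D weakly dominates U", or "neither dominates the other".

U's payoffs vs D's, by Bob's action — S1: 5>4, S2: 4>2, S3: 9>5, S4: 1<4.
U does better at S1, S2, S3 but worse at S4; neither strategy dominates the other.

neither dominates the other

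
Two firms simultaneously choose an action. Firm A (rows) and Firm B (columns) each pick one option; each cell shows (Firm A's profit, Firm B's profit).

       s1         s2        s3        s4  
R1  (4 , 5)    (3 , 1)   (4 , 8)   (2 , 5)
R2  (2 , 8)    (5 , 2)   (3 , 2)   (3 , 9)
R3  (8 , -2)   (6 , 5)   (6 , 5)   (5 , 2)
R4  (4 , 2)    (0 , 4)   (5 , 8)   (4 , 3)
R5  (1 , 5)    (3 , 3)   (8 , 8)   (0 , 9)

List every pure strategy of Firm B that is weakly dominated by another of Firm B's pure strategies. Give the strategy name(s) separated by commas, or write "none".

s4 weakly dominates s1 — R1: 5=5, R2: 9>8, R3: 2>-2, R4: 3>2, R5: 9>5.
s3 weakly dominates s2 — R1: 8>1, R2: 2=2, R3: 5=5, R4: 8>4, R5: 8>3.
s3 is not dominated — it holds its own against s1 at R1 (8>5); s2 at R1 (8>1); s4 at R1 (8>5).
s4: no other strategy beats it everywhere (s1 at R2 (9>8); s2 at R1 (5>1); s3 at R2 (9>2)).

s1, s2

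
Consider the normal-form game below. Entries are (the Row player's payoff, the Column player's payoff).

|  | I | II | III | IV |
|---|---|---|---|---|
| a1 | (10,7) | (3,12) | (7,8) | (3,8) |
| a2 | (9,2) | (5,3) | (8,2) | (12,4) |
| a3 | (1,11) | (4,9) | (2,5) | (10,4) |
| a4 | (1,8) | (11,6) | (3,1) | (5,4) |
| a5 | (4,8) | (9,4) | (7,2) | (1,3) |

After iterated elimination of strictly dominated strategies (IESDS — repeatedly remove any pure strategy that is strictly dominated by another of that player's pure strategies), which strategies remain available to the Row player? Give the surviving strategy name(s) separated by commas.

a1, a2, a4, a5

Row a3 is eliminated: a2 beats it against every remaining column (I: 9>1, II: 5>4, III: 8>2, IV: 12>10).
For the Column player, II strictly dominates III on the remaining rows (a1: 12>8, a2: 3>2, a4: 6>1, a5: 4>2); eliminate III.
Among the remaining strategies, none is strictly dominated by another pure strategy of the same player, so the elimination stops.
Surviving strategies — the Row player: {a1, a2, a4, a5}; the Column player: {I, II, IV}.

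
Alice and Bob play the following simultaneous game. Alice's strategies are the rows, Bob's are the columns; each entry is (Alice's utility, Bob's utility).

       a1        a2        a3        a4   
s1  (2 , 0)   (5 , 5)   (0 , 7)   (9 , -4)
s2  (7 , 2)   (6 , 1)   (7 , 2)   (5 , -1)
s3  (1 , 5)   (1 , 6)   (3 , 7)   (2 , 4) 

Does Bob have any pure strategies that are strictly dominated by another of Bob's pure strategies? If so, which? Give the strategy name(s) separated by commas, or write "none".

Nothing dominates a1: a2 at s2 (2>1); a3 at s2 (2=2); a4 at s1 (0>-4).
a2: dominated, since a3 does at least as well everywhere (s1: 7>5, s2: 2>1, s3: 7>6).
Nothing dominates a3: a1 at s1 (7>0); a2 at s1 (7>5); a4 at s1 (7>-4).
a1 strictly dominates a4 — s1: 0>-4, s2: 2>-1, s3: 5>4.

a2, a4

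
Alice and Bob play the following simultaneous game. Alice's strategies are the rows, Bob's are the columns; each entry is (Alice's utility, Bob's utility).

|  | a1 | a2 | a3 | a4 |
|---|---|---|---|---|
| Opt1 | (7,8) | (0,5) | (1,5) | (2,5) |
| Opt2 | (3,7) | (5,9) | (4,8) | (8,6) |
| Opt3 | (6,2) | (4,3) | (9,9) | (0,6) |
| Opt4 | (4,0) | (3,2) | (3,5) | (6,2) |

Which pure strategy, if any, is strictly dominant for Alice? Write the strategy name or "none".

Opt1 fails to dominate Opt2 at a2 (0<5).
Opt2 fails to dominate Opt1 at a1 (3<7).
Opt3 fails to dominate Opt1 at a1 (6<7).
Opt4 fails to dominate Opt1 at a1 (4<7).
No single strategy dominates all the others.

none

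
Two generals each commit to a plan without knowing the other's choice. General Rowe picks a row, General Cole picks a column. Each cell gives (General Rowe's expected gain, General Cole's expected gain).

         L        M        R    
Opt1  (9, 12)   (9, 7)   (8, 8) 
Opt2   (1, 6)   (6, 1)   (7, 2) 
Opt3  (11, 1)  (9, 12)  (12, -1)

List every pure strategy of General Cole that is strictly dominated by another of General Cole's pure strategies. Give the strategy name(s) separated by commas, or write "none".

L: no other strategy beats it everywhere (M at Opt1 (12>7); R at Opt1 (12>8)).
Nothing dominates M: L at Opt3 (12>1); R at Opt3 (12>-1).
R: dominated, since L does at least as well everywhere (Opt1: 12>8, Opt2: 6>2, Opt3: 1>-1).

R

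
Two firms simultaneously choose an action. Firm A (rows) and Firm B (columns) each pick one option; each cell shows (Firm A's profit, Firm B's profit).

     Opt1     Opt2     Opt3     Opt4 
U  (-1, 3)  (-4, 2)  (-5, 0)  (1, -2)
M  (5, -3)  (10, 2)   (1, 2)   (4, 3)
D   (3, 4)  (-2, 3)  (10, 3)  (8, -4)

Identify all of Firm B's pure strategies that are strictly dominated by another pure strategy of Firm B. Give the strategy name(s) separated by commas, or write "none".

Nothing dominates Opt1: Opt2 at U (3>2); Opt3 at U (3>0); Opt4 at U (3>-2).
Nothing dominates Opt2: Opt1 at M (2>-3); Opt3 at U (2>0); Opt4 at U (2>-2).
Opt3: no other strategy beats it everywhere (Opt1 at M (2>-3); Opt2 at M (2=2); Opt4 at U (0>-2)).
Opt4 is not dominated — it holds its own against Opt1 at M (3>-3); Opt2 at M (3>2); Opt3 at M (3>2).

none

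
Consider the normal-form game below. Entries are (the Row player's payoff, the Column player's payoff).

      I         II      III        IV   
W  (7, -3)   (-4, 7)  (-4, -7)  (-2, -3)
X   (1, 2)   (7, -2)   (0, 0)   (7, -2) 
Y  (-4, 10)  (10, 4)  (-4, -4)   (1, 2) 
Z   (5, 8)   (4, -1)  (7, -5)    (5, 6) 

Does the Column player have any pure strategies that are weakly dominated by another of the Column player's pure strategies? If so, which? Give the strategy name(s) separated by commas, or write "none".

III, IV

I is not dominated — it holds its own against II at X (2>-2); III at W (-3>-7); IV at X (2>-2).
II: no other strategy beats it everywhere (I at W (7>-3); III at W (7>-7); IV at W (7>-3)).
III: dominated, since I does at least as well everywhere (W: -3>-7, X: 2>0, Y: 10>-4, Z: 8>-5).
IV: dominated, since I does at least as well everywhere (W: -3=-3, X: 2>-2, Y: 10>2, Z: 8>6).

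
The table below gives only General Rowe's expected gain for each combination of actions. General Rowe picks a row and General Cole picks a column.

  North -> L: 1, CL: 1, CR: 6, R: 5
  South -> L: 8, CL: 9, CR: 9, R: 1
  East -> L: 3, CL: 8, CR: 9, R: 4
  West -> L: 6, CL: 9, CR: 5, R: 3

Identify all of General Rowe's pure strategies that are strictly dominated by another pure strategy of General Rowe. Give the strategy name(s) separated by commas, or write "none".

none

North is not dominated — it holds its own against South at R (5>1); East at R (5>4); West at CR (6>5).
South: no other strategy beats it everywhere (North at L (8>1); East at L (8>3); West at L (8>6)).
East is not dominated — it holds its own against North at L (3>1); South at CR (9=9); West at CR (9>5).
West: no other strategy beats it everywhere (North at L (6>1); South at CL (9=9); East at L (6>3)).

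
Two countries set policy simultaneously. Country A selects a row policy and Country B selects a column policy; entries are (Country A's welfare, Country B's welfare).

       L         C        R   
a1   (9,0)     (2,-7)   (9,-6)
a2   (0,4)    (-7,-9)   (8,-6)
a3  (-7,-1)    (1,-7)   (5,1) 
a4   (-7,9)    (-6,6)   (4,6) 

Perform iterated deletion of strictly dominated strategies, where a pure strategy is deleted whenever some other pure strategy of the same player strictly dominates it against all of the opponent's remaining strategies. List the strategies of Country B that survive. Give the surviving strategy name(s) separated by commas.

For Country A, a1 strictly dominates a2 on the remaining columns (L: 9>0, C: 2>-7, R: 9>8); eliminate a2.
For Country A, a1 strictly dominates a3 on the remaining columns (L: 9>-7, C: 2>1, R: 9>5); eliminate a3.
For Country A, a1 strictly dominates a4 on the remaining columns (L: 9>-7, C: 2>-6, R: 9>4); eliminate a4.
For Country B, L strictly dominates C on the remaining rows (a1: 0>-7); eliminate C.
Column R is eliminated: L beats it against every remaining row (a1: 0>-6).
Among the remaining strategies, none is strictly dominated by another pure strategy of the same player, so the elimination stops.
Surviving strategies — Country A: {a1}; Country B: {L}.

L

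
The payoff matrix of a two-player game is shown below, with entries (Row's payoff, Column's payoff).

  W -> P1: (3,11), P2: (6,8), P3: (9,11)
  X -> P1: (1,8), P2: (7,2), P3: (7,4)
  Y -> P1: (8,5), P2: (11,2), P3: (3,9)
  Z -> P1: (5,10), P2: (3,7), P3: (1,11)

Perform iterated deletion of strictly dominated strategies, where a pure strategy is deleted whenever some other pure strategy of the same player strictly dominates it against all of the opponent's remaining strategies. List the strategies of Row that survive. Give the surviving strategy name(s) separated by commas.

Row's strategy Z is strictly dominated by Y (P1: 8>5, P2: 11>3, P3: 3>1) and is removed.
Column P2 is eliminated: P1 beats it against every remaining row (W: 11>8, X: 8>2, Y: 5>2).
For Row, W strictly dominates X on the remaining columns (P1: 3>1, P3: 9>7); eliminate X.
Among the remaining strategies, none is strictly dominated by another pure strategy of the same player, so the elimination stops.
Surviving strategies — Row: {W, Y}; Column: {P1, P3}.

W, Y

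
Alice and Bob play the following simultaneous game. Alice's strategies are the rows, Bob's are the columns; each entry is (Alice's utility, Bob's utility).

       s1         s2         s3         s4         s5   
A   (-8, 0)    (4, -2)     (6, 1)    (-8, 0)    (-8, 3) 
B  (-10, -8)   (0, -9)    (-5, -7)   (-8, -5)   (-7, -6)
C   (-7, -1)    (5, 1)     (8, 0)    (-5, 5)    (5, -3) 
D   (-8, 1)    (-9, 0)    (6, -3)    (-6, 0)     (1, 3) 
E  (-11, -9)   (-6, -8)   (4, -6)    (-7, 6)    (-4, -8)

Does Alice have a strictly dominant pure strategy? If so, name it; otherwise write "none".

C vs A: s1: -7>-8, s2: 5>4, s3: 8>6, s4: -5>-8, s5: 5>-8.
C vs B: s1: -7>-10, s2: 5>0, s3: 8>-5, s4: -5>-8, s5: 5>-7.
C vs D: s1: -7>-8, s2: 5>-9, s3: 8>6, s4: -5>-6, s5: 5>1.
C vs E: s1: -7>-11, s2: 5>-6, s3: 8>4, s4: -5>-7, s5: 5>-4.
C strictly beats every other strategy against every opponent action, so it is strictly dominant.

C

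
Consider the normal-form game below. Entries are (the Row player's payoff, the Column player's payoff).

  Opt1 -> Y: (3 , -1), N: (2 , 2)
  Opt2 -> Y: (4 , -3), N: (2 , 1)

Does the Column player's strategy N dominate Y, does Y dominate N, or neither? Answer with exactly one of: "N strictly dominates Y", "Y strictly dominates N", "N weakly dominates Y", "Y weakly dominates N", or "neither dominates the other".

Compare N to Y across each opponent action: Opt1: 2>-1, Opt2: 1>-3.
N gives a strictly higher payoff against each opponent action, so N strictly dominates Y.

N strictly dominates Y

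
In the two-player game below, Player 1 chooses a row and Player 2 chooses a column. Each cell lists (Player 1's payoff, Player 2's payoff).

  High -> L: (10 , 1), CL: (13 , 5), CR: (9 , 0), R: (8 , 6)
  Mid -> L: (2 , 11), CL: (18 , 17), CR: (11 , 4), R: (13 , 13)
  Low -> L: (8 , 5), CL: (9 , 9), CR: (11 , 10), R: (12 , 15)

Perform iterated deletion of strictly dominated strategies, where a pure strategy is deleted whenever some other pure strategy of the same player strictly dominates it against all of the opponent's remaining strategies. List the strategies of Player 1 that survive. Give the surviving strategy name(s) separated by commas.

Column L is eliminated: CL beats it against every remaining row (High: 5>1, Mid: 17>11, Low: 9>5).
For Player 1, Mid strictly dominates High on the remaining columns (CL: 18>13, CR: 11>9, R: 13>8); eliminate High.
Column CR is eliminated: R beats it against every remaining row (Mid: 13>4, Low: 15>10).
Player 1's strategy Low is strictly dominated by Mid (CL: 18>9, R: 13>12) and is removed.
For Player 2, CL strictly dominates R on the remaining rows (Mid: 17>13); eliminate R.
Among the remaining strategies, none is strictly dominated by another pure strategy of the same player, so the elimination stops.
Surviving strategies — Player 1: {Mid}; Player 2: {CL}.

Mid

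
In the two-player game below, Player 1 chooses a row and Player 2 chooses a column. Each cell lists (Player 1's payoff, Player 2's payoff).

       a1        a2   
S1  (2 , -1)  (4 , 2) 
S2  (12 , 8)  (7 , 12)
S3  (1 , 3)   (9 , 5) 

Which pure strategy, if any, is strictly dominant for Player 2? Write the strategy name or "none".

a2

a2 vs a1: S1: 2>-1, S2: 12>8, S3: 5>3.
a2 strictly beats every other strategy against every opponent action, so it is strictly dominant.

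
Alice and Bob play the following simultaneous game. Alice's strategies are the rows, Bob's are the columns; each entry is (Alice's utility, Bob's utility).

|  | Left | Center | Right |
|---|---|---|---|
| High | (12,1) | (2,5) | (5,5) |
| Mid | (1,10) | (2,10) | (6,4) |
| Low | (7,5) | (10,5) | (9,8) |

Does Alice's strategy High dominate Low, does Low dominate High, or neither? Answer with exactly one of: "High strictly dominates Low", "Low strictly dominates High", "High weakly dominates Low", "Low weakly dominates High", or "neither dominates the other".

neither dominates the other

High's payoffs vs Low's, by Bob's action — Left: 12>7, Center: 2<10, Right: 5<9.
High does better at Left but worse at Center, Right; neither strategy dominates the other.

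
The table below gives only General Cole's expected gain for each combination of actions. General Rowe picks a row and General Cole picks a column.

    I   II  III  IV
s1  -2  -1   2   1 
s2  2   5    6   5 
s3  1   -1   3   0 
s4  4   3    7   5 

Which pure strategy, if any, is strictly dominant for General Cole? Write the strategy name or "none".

III vs I: s1: 2>-2, s2: 6>2, s3: 3>1, s4: 7>4.
III vs II: s1: 2>-1, s2: 6>5, s3: 3>-1, s4: 7>3.
III vs IV: s1: 2>1, s2: 6>5, s3: 3>0, s4: 7>5.
III strictly beats every other strategy against every opponent action, so it is strictly dominant.

III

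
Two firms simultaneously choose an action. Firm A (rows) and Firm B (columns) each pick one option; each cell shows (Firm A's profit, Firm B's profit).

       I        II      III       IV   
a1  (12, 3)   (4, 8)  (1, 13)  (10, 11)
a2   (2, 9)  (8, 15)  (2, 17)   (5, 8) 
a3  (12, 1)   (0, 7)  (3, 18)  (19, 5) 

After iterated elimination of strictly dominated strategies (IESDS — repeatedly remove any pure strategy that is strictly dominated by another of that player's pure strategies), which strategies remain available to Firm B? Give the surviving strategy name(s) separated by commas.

III

Firm B's strategy I is strictly dominated by II (a1: 8>3, a2: 15>9, a3: 7>1) and is removed.
For Firm B, III strictly dominates II on the remaining rows (a1: 13>8, a2: 17>15, a3: 18>7); eliminate II.
Firm A's strategy a1 is strictly dominated by a3 (III: 3>1, IV: 19>10) and is removed.
Firm A's strategy a2 is strictly dominated by a3 (III: 3>2, IV: 19>5) and is removed.
Column IV is eliminated: III beats it against every remaining row (a3: 18>5).
Among the remaining strategies, none is strictly dominated by another pure strategy of the same player, so the elimination stops.
Surviving strategies — Firm A: {a3}; Firm B: {III}.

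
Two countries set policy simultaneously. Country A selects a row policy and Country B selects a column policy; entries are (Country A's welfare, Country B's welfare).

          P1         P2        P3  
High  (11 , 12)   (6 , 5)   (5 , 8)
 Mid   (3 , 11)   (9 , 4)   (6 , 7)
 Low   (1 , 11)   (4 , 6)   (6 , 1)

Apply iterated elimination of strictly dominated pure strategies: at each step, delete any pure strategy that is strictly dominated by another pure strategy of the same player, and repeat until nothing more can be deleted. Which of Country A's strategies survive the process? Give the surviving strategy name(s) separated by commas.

Column P2 is eliminated: P1 beats it against every remaining row (High: 12>5, Mid: 11>4, Low: 11>6).
Column P3 is eliminated: P1 beats it against every remaining row (High: 12>8, Mid: 11>7, Low: 11>1).
Country A's strategy Mid is strictly dominated by High (P1: 11>3) and is removed.
Country A's strategy Low is strictly dominated by High (P1: 11>1) and is removed.
Among the remaining strategies, none is strictly dominated by another pure strategy of the same player, so the elimination stops.
Surviving strategies — Country A: {High}; Country B: {P1}.

High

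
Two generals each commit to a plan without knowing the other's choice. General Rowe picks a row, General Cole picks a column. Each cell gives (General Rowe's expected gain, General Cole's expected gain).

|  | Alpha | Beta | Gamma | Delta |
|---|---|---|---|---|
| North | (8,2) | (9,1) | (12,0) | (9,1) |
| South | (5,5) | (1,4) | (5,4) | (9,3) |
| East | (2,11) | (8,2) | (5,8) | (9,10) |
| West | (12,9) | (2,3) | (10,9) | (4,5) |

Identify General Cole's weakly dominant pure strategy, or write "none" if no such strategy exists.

Alpha

Alpha vs Beta: North: 2>1, South: 5>4, East: 11>2, West: 9>3.
Alpha vs Gamma: North: 2>0, South: 5>4, East: 11>8, West: 9=9.
Alpha vs Delta: North: 2>1, South: 5>3, East: 11>10, West: 9>5.
Alpha is at least as good as every other strategy against every opponent action, so it is weakly dominant.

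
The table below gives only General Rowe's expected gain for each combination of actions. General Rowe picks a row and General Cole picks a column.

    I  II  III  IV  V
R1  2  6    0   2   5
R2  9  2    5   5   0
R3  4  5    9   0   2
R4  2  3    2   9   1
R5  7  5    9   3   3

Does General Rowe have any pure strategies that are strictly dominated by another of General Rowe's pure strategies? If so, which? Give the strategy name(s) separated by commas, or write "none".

none

R1: no other strategy beats it everywhere (R2 at II (6>2); R3 at II (6>5); R4 at I (2=2); R5 at II (6>5)).
R2: no other strategy beats it everywhere (R1 at I (9>2); R3 at I (9>4); R4 at I (9>2); R5 at I (9>7)).
R3 is not dominated — it holds its own against R1 at I (4>2); R2 at II (5>2); R4 at I (4>2); R5 at II (5=5).
Nothing dominates R4: R1 at I (2=2); R2 at II (3>2); R3 at IV (9>0); R5 at IV (9>3).
R5 is not dominated — it holds its own against R1 at I (7>2); R2 at II (5>2); R3 at I (7>4); R4 at I (7>2).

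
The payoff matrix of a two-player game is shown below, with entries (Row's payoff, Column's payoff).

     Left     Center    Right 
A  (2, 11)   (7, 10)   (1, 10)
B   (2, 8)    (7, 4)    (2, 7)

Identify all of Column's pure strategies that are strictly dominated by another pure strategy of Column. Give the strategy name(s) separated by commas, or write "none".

Nothing dominates Left: Center at A (11>10); Right at A (11>10).
Center is strictly dominated by Left (A: 11>10, B: 8>4).
Right: dominated, since Left does at least as well everywhere (A: 11>10, B: 8>7).

Center, Right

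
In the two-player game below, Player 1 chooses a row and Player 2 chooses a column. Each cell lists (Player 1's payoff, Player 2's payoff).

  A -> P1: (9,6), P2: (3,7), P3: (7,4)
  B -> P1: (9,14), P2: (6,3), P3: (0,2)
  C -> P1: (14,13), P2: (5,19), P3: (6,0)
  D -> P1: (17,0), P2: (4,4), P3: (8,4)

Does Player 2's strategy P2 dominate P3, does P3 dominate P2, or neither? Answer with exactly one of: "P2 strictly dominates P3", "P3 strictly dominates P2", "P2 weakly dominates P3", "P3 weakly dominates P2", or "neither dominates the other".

P2 weakly dominates P3

Compare P2 to P3 across every action of Player 1: A: 7>4, B: 3>2, C: 19>0, D: 4=4.
P2 is at least as good everywhere and strictly better somewhere (tied only at D), so P2 weakly but not strictly dominates P3.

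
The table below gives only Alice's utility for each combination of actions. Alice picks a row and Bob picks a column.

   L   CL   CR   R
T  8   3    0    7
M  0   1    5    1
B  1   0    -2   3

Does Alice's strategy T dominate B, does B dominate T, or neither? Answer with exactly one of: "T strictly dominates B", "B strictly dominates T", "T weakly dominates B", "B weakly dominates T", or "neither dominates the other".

T's payoffs vs B's, by Bob's action — L: 8>1, CL: 3>0, CR: 0>-2, R: 7>3.
T gives a strictly higher payoff against each choice by Bob, so T strictly dominates B.

T strictly dominates B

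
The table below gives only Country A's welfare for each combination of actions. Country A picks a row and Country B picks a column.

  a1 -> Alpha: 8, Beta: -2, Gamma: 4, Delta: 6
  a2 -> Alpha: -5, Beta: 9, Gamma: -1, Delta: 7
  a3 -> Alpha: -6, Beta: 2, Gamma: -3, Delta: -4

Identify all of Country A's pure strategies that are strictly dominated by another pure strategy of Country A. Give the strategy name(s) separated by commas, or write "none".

a1: no other strategy beats it everywhere (a2 at Alpha (8>-5); a3 at Alpha (8>-6)).
Nothing dominates a2: a1 at Beta (9>-2); a3 at Alpha (-5>-6).
a3 is strictly dominated by a2 (Alpha: -5>-6, Beta: 9>2, Gamma: -1>-3, Delta: 7>-4).

a3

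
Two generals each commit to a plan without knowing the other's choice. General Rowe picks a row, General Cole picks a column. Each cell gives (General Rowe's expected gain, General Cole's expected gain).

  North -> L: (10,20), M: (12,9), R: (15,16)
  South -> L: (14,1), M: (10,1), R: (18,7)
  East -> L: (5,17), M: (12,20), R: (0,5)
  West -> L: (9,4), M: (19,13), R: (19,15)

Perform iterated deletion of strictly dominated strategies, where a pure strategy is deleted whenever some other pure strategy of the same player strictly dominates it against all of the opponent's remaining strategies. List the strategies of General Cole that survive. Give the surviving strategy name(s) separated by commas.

R

Row East is eliminated: West beats it against every remaining column (L: 9>5, M: 19>12, R: 19>0).
Column M is eliminated: R beats it against every remaining row (North: 16>9, South: 7>1, West: 15>13).
General Rowe's strategy North is strictly dominated by South (L: 14>10, R: 18>15) and is removed.
General Cole's strategy L is strictly dominated by R (South: 7>1, West: 15>4) and is removed.
General Rowe's strategy South is strictly dominated by West (R: 19>18) and is removed.
Among the remaining strategies, none is strictly dominated by another pure strategy of the same player, so the elimination stops.
Surviving strategies — General Rowe: {West}; General Cole: {R}.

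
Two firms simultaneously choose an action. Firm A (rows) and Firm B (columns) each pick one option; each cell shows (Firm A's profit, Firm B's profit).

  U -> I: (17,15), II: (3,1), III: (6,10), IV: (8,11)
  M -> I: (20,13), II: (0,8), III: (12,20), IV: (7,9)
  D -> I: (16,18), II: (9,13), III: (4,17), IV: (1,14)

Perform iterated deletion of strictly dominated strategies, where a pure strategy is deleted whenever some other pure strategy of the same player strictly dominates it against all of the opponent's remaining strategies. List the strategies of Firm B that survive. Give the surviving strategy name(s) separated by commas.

III

For Firm B, I strictly dominates II on the remaining rows (U: 15>1, M: 13>8, D: 18>13); eliminate II.
For Firm A, U strictly dominates D on the remaining columns (I: 17>16, III: 6>4, IV: 8>1); eliminate D.
Firm B's strategy IV is strictly dominated by I (U: 15>11, M: 13>9) and is removed.
For Firm A, M strictly dominates U on the remaining columns (I: 20>17, III: 12>6); eliminate U.
For Firm B, III strictly dominates I on the remaining rows (M: 20>13); eliminate I.
Among the remaining strategies, none is strictly dominated by another pure strategy of the same player, so the elimination stops.
Surviving strategies — Firm A: {M}; Firm B: {III}.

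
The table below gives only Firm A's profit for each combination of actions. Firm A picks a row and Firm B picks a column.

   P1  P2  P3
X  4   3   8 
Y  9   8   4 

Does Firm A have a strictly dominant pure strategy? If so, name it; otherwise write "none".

X fails to dominate Y at P1 (4<9).
Y fails to dominate X at P3 (4<8).
No single strategy dominates all the others.

none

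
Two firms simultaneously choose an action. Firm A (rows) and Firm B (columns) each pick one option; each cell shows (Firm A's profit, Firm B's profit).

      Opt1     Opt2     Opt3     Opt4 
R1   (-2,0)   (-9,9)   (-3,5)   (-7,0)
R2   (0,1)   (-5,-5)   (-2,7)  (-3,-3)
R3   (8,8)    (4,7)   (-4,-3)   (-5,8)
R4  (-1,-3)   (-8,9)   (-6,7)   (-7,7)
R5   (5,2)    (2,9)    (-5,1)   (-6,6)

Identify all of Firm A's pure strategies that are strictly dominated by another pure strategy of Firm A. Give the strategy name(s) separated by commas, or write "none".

R1, R4, R5

R1 is strictly dominated by R2 (Opt1: 0>-2, Opt2: -5>-9, Opt3: -2>-3, Opt4: -3>-7).
Nothing dominates R2: R1 at Opt1 (0>-2); R3 at Opt3 (-2>-4); R4 at Opt1 (0>-1); R5 at Opt3 (-2>-5).
R3 is not dominated — it holds its own against R1 at Opt1 (8>-2); R2 at Opt1 (8>0); R4 at Opt1 (8>-1); R5 at Opt1 (8>5).
R4 is strictly dominated by R2 (Opt1: 0>-1, Opt2: -5>-8, Opt3: -2>-6, Opt4: -3>-7).
R3 strictly dominates R5 — Opt1: 8>5, Opt2: 4>2, Opt3: -4>-5, Opt4: -5>-6.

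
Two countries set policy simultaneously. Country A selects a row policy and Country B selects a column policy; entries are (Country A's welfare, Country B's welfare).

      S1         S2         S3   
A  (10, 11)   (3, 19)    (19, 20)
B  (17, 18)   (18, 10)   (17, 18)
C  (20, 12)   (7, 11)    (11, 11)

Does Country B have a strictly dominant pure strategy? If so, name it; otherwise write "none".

S1 fails to dominate S2 at A (11<19).
S2 fails to dominate S1 at B (10<18).
S3 fails to dominate S1 at B (18=18).
No single strategy dominates all the others.

none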